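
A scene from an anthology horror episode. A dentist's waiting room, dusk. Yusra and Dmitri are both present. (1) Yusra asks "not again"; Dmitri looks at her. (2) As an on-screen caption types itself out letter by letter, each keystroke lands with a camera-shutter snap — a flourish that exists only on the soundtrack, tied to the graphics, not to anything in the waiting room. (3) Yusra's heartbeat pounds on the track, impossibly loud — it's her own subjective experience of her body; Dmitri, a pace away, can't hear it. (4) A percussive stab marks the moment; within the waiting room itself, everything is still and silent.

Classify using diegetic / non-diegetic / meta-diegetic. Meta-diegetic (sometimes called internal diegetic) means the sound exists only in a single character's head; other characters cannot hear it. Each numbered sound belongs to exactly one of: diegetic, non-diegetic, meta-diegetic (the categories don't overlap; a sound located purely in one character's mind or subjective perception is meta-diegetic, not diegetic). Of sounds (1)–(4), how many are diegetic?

(1) Yusra is a character speaking aloud in the scene → diegetic.
Sound (2): sound married to a title/caption — outside the diegesis by definition, so non-diegetic.
(3) is meta-diegetic: point-of-audition from inside Yusra's body; not a sound in the room.
(4) nothing in the scene produces it; it's an accent added for the audience → non-diegetic.
Diegetic: (1) — that's 1.

1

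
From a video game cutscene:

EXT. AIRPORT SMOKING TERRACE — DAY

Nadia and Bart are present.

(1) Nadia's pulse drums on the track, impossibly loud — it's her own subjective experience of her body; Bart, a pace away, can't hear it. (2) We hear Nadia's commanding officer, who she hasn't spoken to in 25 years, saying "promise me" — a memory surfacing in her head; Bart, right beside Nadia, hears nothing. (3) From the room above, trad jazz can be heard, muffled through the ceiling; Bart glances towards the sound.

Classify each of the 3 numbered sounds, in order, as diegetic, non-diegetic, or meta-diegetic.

(1) point-of-audition from inside Nadia's body; not a sound in the room → meta-diegetic.
Sound (2): it's Nadia's recollection rendered as sound; the other character can't hear it, so meta-diegetic.
(3) the music has an off-screen but real-world source and a character hears it → diegetic.

meta-diegetic, meta-diegetic, diegetic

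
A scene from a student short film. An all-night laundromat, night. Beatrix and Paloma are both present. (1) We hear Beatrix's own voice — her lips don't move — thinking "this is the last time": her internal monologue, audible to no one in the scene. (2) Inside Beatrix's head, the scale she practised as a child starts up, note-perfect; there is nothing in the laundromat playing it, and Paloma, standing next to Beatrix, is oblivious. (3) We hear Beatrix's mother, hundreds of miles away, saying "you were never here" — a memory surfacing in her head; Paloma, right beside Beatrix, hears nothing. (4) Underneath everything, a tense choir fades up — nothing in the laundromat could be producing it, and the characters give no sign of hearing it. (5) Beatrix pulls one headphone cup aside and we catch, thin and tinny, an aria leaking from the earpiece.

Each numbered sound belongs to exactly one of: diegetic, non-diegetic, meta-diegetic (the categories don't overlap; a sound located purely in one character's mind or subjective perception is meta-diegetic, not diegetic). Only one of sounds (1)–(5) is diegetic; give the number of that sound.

5

(1) is meta-diegetic: internal monologue — inside Beatrix's mind, not spoken into the scene.
Sound (2): the music is a memory playing inside Beatrix's mind alone; no real-world source, Paloma can't hear it, so meta-diegetic.
(3) is meta-diegetic: a remembered line, private to Beatrix — not present in the room, not audible to Paloma.
(4) it has no source in the story world and no character can hear it — it's underscore → non-diegetic.
(5) is diegetic: the earpiece is a real device on Beatrix's head — source music.
Only (5) is diegetic.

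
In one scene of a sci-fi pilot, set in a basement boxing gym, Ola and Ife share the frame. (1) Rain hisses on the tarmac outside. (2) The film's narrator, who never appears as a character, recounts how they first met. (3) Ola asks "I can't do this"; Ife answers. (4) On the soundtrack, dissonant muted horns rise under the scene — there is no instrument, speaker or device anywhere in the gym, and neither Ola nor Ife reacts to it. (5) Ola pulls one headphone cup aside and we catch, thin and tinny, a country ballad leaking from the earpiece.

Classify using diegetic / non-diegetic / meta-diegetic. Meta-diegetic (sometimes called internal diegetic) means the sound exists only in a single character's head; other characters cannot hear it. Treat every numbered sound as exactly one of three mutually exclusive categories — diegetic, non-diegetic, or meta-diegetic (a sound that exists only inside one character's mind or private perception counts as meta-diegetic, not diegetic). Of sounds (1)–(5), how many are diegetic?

(1) rain is part of the location's real environment → diegetic.
(2) the narrator exists outside the story world, addressing only the audience → non-diegetic.
(3) is diegetic: Ola is a character speaking aloud in the scene.
Sound (4): it has no source in the story world and no character can hear it — it's underscore, so non-diegetic.
Sound (5): the headphones are an on-screen source, so diegetic.
Diegetic: (1), (3), (5) — that's 3.

3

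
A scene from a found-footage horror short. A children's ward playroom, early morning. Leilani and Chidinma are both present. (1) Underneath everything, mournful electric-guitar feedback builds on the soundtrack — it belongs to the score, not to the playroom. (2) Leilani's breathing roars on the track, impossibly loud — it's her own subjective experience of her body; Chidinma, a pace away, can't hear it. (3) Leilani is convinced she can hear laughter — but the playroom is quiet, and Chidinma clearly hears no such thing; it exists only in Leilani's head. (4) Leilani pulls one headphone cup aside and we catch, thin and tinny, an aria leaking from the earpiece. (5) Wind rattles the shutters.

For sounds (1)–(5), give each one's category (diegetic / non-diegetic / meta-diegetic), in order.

(1) nothing in the playroom produces it and the characters don't hear it — pure soundtrack → non-diegetic.
(2) a subjective body sound — Leilani's private perception, inaudible to Chidinma → meta-diegetic.
(3) is meta-diegetic: subjective to Leilani: the playroom is silent and Chidinma hears nothing.
Sound (4): it's leaking from a physical pair of headphones in the scene, so diegetic.
Sound (5): ambient/room sound belonging to the story's physical space, so diegetic.

non-diegetic, meta-diegetic, meta-diegetic, diegetic, diegetic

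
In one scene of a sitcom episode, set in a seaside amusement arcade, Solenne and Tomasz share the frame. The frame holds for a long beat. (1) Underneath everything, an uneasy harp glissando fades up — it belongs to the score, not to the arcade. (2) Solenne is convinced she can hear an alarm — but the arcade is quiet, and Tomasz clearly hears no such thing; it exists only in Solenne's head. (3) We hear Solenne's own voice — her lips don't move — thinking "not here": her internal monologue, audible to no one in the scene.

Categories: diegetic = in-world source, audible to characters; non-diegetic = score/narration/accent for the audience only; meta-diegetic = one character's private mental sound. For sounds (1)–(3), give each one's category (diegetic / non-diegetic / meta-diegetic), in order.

Sound (1): nothing in the arcade produces it and the characters don't hear it — pure soundtrack, so non-diegetic.
(2) is meta-diegetic: the sound is imagined by Solenne; nothing in the story world is producing it and Tomasz can't hear it.
Sound (3): Solenne's thought-voice: a private mental sound no other character can hear, so meta-diegetic.

non-diegetic, meta-diegetic, meta-diegetic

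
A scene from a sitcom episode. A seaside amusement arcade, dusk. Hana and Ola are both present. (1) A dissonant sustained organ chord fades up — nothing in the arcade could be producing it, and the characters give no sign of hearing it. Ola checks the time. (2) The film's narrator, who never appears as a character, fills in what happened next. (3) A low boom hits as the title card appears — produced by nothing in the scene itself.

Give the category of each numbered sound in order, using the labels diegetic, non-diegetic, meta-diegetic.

(1) score with no on-screen or off-screen source; it exists for the audience alone → non-diegetic.
(2) is non-diegetic: commentary laid over the scene from outside the fiction.
(3) an editorial stinger — it belongs to the cut, not the story world → non-diegetic.

non-diegetic, non-diegetic, non-diegetic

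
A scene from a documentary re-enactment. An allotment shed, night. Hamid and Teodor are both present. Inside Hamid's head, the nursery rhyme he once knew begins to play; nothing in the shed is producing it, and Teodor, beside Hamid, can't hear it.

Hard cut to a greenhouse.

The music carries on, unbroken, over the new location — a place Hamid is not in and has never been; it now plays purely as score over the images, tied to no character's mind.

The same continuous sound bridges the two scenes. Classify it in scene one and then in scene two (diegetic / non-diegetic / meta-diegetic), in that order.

Scene one: the music exists only inside Hamid's mind; Teodor can't hear it → meta-diegetic.
Scene two: it's detached from Hamid entirely and plays over unrelated images with no in-world source — conventional underscore → non-diegetic.

meta-diegetic, non-diegetic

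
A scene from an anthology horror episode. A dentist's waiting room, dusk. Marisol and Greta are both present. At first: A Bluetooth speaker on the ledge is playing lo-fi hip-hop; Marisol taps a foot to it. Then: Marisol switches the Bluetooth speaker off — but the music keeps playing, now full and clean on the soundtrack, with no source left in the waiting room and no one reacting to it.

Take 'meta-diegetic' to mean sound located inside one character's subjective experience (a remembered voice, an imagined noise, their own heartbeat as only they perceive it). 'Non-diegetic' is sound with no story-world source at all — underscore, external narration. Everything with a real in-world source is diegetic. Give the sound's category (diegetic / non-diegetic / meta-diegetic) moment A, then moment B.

Moment A: a Bluetooth speaker is a real in-scene source and Marisol reacts to it → diegetic.
Moment B: there is no longer any in-world source and no one can hear it — it has become underscore → non-diegetic.

diegetic, non-diegetic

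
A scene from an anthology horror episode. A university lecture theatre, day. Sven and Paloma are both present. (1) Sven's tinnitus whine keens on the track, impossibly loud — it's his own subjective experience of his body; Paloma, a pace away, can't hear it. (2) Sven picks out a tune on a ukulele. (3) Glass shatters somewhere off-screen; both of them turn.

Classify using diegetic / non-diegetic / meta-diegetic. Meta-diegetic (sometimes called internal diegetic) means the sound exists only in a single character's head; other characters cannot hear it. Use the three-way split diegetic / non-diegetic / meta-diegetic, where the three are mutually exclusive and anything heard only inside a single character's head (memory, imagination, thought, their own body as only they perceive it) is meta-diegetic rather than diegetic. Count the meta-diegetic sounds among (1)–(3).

1

(1) point-of-audition from inside Sven's body; not a sound in the room → meta-diegetic.
(2) is diegetic: the instrument and the performer are both in the scene.
(3) the sound comes from glass physically present in the location → diegetic.
Meta-diegetic: (1) — that's 1.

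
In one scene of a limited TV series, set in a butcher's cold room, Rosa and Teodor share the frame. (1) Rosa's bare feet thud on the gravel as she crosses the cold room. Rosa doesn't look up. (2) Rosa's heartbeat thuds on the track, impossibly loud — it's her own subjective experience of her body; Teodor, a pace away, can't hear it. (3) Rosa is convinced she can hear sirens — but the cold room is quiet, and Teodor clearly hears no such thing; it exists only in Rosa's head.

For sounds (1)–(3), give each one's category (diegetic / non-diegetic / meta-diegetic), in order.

diegetic, meta-diegetic, meta-diegetic

(1) Rosa's footsteps are produced in the story world → diegetic.
(2) is meta-diegetic: point-of-audition from inside Rosa's body; not a sound in the room.
Sound (3): the sound is imagined by Rosa; nothing in the story world is producing it and Teodor can't hear it, so meta-diegetic.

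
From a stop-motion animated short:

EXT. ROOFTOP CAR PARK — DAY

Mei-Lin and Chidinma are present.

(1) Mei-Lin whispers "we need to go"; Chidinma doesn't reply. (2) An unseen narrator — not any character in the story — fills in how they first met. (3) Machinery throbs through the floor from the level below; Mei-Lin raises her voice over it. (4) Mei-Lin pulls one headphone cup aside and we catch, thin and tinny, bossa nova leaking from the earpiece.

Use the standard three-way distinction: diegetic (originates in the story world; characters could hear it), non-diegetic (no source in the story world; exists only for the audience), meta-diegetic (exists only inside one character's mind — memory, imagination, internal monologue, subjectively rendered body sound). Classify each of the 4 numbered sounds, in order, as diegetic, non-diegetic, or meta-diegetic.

diegetic, non-diegetic, diegetic, diegetic

(1) is diegetic: on-screen dialogue — Mei-Lin speaks and Chidinma is there to hear.
(2) commentary laid over the scene from outside the fiction → non-diegetic.
(3) is diegetic: machinery is part of the location's real environment.
Sound (4): the earpiece is a real device on Mei-Lin's head — source music, so diegetic.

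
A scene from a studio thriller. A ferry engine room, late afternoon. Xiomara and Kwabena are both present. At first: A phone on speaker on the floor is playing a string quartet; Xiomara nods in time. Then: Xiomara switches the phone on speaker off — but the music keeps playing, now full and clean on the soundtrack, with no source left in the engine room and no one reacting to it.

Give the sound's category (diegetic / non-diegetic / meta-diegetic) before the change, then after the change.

diegetic, non-diegetic

Before the change: a phone on speaker is a real in-scene source and Xiomara reacts to it → diegetic.
After the change: there is no longer any in-world source and no one can hear it — it has become underscore → non-diegetic.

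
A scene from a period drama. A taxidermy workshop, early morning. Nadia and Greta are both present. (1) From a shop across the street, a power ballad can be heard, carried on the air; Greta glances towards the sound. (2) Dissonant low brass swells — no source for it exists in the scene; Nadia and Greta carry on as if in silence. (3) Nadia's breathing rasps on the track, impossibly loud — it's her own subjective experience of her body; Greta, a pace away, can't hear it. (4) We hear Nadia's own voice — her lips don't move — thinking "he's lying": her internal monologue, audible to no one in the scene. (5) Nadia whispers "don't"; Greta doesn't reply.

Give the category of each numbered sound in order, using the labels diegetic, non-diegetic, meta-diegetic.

diegetic, non-diegetic, meta-diegetic, meta-diegetic, diegetic

(1) the music has an off-screen but real-world source and a character hears it → diegetic.
(2) is non-diegetic: it has no source in the story world and no character can hear it — it's underscore.
(3) is meta-diegetic: point-of-audition from inside Nadia's body; not a sound in the room.
(4) it's Nadia's unspoken thought, heard only by the audience via her subjectivity → meta-diegetic.
Sound (5): spoken by a character present in the story world, so diegetic.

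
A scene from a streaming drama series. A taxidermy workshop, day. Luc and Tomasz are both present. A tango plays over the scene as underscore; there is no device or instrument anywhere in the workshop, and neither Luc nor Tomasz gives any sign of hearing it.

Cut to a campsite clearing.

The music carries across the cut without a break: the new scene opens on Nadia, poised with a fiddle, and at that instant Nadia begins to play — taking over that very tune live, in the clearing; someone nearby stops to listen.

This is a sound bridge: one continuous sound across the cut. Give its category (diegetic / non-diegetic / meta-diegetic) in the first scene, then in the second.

non-diegetic, diegetic

Scene one: there's no in-world source anywhere and no character hears it — underscore for the audience only → non-diegetic.
Scene two: from the moment Nadia starts playing, the tune is being performed on a fiddle inside the story world and another character hears it → diegetic.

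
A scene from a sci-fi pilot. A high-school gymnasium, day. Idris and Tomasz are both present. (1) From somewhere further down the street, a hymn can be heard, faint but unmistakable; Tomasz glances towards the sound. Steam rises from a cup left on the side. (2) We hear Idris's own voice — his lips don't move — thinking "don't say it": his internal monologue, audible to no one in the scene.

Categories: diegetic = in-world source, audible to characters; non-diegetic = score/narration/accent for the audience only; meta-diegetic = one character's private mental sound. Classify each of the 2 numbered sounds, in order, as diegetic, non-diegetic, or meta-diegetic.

Sound (1): off-screen diegetic: the source is out of frame but still in the story's space, so diegetic.
(2) Idris's thought-voice: a private mental sound no other character can hear → meta-diegetic.

diegetic, meta-diegetic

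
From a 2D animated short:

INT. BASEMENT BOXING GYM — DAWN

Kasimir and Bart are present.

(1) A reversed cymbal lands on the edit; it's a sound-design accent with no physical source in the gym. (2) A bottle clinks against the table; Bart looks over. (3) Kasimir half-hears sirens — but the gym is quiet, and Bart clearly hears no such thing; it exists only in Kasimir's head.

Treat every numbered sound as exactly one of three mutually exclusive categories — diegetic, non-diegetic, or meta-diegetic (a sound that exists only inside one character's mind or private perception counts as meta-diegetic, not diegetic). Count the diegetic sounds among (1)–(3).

1

Sound (1): nothing in the scene produces it; it's an accent added for the audience, so non-diegetic.
(2) is diegetic: an in-world source (a bottle); characters could hear it.
(3) is meta-diegetic: the sound is imagined by Kasimir; nothing in the story world is producing it and Bart can't hear it.
Diegetic: (2) — that's 1.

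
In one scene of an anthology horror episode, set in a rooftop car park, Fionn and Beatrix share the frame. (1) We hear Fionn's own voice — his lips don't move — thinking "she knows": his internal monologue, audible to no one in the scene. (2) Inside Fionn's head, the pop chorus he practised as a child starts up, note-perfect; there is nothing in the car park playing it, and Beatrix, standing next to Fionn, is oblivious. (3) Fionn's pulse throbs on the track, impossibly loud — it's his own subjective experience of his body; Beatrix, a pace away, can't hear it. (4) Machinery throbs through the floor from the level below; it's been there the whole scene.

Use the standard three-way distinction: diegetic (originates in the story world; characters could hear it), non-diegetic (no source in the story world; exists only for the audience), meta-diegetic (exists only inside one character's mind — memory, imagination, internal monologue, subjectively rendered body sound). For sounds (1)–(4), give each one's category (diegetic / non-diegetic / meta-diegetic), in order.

meta-diegetic, meta-diegetic, meta-diegetic, diegetic

Sound (1): Fionn's thought-voice: a private mental sound no other character can hear, so meta-diegetic.
(2) remembered music, private to Fionn — Beatrix is oblivious because it isn't in the room → meta-diegetic.
Sound (3): it's Fionn's internal bodily sensation rendered as sound; only Fionn 'hears' it, so meta-diegetic.
(4) it's the actual ambient sound of the location → diegetic.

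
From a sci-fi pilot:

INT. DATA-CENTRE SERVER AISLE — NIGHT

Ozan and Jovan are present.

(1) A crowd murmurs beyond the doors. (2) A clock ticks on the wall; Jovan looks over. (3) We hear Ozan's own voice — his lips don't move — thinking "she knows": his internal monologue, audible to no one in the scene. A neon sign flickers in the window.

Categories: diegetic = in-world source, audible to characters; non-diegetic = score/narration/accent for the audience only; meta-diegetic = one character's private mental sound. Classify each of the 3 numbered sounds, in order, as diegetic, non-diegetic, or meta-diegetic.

(1) it's the actual ambient sound of the location → diegetic.
(2) is diegetic: the sound comes from a clock physically present in the location.
(3) is meta-diegetic: internal monologue — inside Ozan's mind, not spoken into the scene.

diegetic, diegetic, meta-diegetic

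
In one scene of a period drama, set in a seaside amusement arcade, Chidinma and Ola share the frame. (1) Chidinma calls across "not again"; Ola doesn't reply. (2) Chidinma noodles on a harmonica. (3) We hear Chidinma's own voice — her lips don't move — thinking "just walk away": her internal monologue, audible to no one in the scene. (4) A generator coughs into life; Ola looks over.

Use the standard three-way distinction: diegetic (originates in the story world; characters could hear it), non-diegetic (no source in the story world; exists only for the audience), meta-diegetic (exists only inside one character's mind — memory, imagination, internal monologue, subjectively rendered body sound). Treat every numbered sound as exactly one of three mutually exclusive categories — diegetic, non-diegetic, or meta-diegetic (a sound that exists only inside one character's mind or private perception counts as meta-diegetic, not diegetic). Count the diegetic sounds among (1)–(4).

3

(1) is diegetic: on-screen dialogue — Chidinma speaks and Ola is there to hear.
(2) is diegetic: a character is playing a harmonica on screen.
Sound (3): internal monologue — inside Chidinma's mind, not spoken into the scene, so meta-diegetic.
(4) an in-world source (a generator); characters could hear it → diegetic.
Diegetic: (1), (2), (4) — that's 3.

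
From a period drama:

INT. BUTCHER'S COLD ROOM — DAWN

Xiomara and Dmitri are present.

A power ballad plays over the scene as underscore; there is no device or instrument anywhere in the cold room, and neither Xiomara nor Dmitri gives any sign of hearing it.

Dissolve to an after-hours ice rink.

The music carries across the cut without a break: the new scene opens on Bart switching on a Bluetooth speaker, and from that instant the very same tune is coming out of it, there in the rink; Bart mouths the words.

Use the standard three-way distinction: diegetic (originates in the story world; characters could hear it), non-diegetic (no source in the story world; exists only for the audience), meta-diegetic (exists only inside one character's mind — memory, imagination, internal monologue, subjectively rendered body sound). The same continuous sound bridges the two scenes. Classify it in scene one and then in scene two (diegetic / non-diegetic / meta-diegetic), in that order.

Scene one: there's no in-world source anywhere and no character hears it — underscore for the audience only → non-diegetic.
Scene two: once Bart turns on a Bluetooth speaker, the music has a real source in the story world and Bart reacts to it → diegetic.

non-diegetic, diegetic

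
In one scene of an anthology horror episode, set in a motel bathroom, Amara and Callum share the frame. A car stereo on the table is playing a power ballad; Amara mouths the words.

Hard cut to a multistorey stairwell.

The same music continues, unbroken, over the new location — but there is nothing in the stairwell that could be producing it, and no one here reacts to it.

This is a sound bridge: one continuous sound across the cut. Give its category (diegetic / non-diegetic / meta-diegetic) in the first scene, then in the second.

diegetic, non-diegetic

Scene one: a car stereo is an on-screen source and Amara reacts to it → diegetic.
Scene two: there is no source in the stairwell and no one hears it — it's now underscore → non-diegetic.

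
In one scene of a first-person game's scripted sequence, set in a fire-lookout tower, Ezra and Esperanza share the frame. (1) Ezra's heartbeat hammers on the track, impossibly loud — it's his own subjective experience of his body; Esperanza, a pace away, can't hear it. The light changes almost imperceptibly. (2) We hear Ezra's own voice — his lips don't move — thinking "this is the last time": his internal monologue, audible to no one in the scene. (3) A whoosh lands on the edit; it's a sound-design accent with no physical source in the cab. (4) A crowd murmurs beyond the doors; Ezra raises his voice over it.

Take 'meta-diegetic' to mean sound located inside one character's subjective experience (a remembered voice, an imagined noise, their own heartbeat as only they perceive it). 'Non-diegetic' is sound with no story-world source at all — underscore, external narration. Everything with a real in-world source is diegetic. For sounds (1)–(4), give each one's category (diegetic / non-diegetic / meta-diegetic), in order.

Sound (1): point-of-audition from inside Ezra's body; not a sound in the room, so meta-diegetic.
(2) internal monologue — inside Ezra's mind, not spoken into the scene → meta-diegetic.
(3) it's a sound-design accent with no in-world source; no one in the scene can hear it → non-diegetic.
Sound (4): a crowd is part of the location's real environment, so diegetic.

meta-diegetic, meta-diegetic, non-diegetic, diegetic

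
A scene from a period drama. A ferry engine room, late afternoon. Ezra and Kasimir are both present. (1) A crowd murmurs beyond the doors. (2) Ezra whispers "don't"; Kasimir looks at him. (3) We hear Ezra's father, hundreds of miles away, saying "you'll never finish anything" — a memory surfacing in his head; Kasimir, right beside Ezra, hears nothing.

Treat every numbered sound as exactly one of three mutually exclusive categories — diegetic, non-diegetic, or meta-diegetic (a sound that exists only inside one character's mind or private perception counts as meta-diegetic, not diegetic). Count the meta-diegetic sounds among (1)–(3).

1

(1) is diegetic: a crowd is part of the location's real environment.
(2) Ezra is a character speaking aloud in the scene → diegetic.
(3) it's Ezra's recollection rendered as sound; the other character can't hear it → meta-diegetic.
Meta-diegetic: (3) — that's 1.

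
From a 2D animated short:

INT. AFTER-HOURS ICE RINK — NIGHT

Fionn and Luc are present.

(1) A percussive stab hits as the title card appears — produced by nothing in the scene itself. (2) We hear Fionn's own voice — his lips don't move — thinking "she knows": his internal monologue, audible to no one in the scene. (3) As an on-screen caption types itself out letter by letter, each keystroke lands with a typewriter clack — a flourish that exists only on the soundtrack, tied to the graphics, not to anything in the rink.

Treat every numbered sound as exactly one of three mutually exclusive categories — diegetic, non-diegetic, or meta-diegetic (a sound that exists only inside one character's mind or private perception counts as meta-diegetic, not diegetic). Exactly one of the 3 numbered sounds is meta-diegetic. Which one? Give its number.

(1) nothing in the scene produces it; it's an accent added for the audience → non-diegetic.
(2) is meta-diegetic: it's Fionn's unspoken thought, heard only by the audience via his subjectivity.
(3) the caption isn't part of the story world, so neither is the sound tied to it → non-diegetic.
Only (2) is meta-diegetic.

2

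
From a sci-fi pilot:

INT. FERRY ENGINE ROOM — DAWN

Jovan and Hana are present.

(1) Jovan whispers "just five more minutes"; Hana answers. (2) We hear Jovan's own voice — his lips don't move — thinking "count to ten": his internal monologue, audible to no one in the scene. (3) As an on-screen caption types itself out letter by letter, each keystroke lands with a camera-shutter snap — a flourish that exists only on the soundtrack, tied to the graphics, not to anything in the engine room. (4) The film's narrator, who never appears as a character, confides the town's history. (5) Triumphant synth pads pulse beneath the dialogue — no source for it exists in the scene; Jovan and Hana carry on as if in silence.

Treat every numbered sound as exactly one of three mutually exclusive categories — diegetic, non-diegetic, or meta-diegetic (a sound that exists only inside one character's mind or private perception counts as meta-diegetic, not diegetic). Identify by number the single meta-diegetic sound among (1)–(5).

(1) on-screen dialogue — Jovan speaks and Hana is there to hear → diegetic.
(2) is meta-diegetic: it's Jovan's unspoken thought, heard only by the audience via his subjectivity.
(3) the caption isn't part of the story world, so neither is the sound tied to it → non-diegetic.
(4) is non-diegetic: the narrator exists outside the story world, addressing only the audience.
(5) is non-diegetic: nothing in the engine room produces it and the characters don't hear it — pure soundtrack.
Only (2) is meta-diegetic.

2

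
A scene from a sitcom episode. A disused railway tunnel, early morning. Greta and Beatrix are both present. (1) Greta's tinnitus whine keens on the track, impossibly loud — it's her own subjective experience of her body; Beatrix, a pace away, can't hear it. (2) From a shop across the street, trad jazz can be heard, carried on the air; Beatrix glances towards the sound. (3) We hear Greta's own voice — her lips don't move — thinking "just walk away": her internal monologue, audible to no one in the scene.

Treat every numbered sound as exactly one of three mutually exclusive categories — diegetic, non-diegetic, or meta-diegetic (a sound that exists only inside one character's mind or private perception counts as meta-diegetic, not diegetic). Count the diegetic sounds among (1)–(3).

1

(1) is meta-diegetic: a subjective body sound — Greta's private perception, inaudible to Beatrix.
(2) is diegetic: off-screen diegetic: the source is out of frame but still in the story's space.
(3) is meta-diegetic: internal monologue — inside Greta's mind, not spoken into the scene.
Diegetic: (2) — that's 1.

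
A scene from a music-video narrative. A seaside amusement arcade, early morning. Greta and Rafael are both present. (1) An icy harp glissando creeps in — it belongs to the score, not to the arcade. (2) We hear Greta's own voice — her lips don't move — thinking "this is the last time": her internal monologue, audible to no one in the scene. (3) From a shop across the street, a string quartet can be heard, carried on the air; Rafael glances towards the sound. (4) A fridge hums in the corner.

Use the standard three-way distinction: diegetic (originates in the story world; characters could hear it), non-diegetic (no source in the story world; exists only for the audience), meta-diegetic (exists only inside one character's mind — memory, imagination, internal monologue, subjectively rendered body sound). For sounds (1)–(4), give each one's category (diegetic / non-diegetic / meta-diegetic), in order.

non-diegetic, meta-diegetic, diegetic, diegetic

(1) is non-diegetic: score with no on-screen or off-screen source; it exists for the audience alone.
(2) is meta-diegetic: it's Greta's unspoken thought, heard only by the audience via her subjectivity.
(3) is diegetic: it's coming from a shop across the street — a location within the story world — and Rafael reacts.
Sound (4): ambient/room sound belonging to the story's physical space, so diegetic.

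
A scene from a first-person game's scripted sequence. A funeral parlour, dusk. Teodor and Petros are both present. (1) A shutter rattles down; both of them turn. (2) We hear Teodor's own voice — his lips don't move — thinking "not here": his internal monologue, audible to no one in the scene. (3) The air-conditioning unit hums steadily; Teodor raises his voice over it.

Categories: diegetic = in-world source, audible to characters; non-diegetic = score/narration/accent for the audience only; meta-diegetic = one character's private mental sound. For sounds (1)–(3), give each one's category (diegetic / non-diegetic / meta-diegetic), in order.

diegetic, meta-diegetic, diegetic

Sound (1): an in-world source (a shutter); characters could hear it, so diegetic.
(2) it's Teodor's unspoken thought, heard only by the audience via his subjectivity → meta-diegetic.
(3) is diegetic: it's the actual ambient sound of the location.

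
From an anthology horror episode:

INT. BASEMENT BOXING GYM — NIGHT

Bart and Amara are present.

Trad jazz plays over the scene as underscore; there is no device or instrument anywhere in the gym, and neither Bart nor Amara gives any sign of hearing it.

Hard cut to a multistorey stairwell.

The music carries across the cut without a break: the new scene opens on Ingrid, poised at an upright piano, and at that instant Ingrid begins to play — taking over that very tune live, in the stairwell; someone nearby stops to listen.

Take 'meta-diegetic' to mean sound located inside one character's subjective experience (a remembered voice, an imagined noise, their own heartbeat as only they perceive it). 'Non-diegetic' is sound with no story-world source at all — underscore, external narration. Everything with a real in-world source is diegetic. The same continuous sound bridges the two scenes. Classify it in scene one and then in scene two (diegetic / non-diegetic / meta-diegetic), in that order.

Scene one: there's no in-world source anywhere and no character hears it — underscore for the audience only → non-diegetic.
Scene two: from the moment Ingrid starts playing, the tune is being performed on an upright piano inside the story world and another character hears it → diegetic.

non-diegetic, diegetic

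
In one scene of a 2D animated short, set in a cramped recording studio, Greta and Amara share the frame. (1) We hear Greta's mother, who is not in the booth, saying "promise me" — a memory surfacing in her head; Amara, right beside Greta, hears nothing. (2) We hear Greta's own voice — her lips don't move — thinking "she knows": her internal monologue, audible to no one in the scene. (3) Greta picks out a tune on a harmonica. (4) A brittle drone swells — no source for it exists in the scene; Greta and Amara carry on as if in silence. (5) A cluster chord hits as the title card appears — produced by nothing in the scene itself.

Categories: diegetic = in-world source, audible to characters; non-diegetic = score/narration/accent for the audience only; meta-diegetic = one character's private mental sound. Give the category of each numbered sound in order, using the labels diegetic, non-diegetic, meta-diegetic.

meta-diegetic, meta-diegetic, diegetic, non-diegetic, non-diegetic

(1) is meta-diegetic: the voice is a memory playing only inside Greta's mind; Amara can't hear it.
Sound (2): it's Greta's unspoken thought, heard only by the audience via her subjectivity, so meta-diegetic.
(3) is diegetic: the instrument and the performer are both in the scene.
(4) is non-diegetic: score with no on-screen or off-screen source; it exists for the audience alone.
(5) nothing in the scene produces it; it's an accent added for the audience → non-diegetic.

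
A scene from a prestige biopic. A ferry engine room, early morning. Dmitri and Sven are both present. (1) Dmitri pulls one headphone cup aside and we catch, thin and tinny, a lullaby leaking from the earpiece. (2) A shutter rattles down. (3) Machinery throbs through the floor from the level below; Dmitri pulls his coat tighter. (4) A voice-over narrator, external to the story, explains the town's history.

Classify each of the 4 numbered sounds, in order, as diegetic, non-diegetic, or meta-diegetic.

diegetic, diegetic, diegetic, non-diegetic

(1) is diegetic: the headphones are an on-screen source.
(2) is diegetic: an in-world source (a shutter); characters could hear it.
(3) it's the actual ambient sound of the location → diegetic.
(4) commentary laid over the scene from outside the fiction → non-diegetic.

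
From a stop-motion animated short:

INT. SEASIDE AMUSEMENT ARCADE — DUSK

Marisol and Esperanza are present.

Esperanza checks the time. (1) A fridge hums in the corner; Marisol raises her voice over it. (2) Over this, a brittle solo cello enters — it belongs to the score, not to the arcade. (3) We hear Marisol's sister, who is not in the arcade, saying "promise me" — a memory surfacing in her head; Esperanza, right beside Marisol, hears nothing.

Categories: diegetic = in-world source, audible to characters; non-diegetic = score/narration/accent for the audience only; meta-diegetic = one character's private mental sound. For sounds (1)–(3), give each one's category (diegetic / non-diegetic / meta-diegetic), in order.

diegetic, non-diegetic, meta-diegetic

Sound (1): a fridge is part of the location's real environment, so diegetic.
Sound (2): nothing in the arcade produces it and the characters don't hear it — pure soundtrack, so non-diegetic.
(3) a remembered line, private to Marisol — not present in the room, not audible to Esperanza → meta-diegetic.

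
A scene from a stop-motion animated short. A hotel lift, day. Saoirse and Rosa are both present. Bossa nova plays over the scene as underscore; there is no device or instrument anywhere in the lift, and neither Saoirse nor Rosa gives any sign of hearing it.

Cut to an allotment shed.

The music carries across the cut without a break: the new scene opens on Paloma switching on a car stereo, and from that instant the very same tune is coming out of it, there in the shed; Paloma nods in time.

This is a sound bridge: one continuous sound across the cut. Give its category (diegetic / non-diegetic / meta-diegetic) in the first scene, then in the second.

Scene one: there's no in-world source anywhere and no character hears it — underscore for the audience only → non-diegetic.
Scene two: once Paloma turns on a car stereo, the music has a real source in the story world and Paloma reacts to it → diegetic.

non-diegetic, diegetic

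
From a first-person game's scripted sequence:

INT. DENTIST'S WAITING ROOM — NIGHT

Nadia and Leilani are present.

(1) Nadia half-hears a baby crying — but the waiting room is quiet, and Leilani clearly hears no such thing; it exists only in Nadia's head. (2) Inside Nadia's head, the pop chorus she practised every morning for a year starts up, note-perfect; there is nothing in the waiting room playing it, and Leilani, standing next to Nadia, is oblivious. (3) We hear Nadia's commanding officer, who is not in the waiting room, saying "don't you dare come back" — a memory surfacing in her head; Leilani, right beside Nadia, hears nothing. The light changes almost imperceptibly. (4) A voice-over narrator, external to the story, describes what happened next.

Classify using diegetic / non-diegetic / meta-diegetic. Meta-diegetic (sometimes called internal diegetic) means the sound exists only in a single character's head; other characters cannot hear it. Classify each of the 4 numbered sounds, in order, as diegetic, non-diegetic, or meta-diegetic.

meta-diegetic, meta-diegetic, meta-diegetic, non-diegetic

(1) is meta-diegetic: the sound is imagined by Nadia; nothing in the story world is producing it and Leilani can't hear it.
(2) remembered music, private to Nadia — Leilani is oblivious because it isn't in the room → meta-diegetic.
(3) is meta-diegetic: it's Nadia's recollection rendered as sound; the other character can't hear it.
Sound (4): external voice-over — not a character, not heard by anyone in the scene, so non-diegetic.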